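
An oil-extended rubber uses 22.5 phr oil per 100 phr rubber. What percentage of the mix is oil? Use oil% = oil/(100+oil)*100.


Oil % = oil / (100 + oil) * 100
= 22.5 / (100 + 22.5) * 100
= 22.5 / 122.5 * 100
= 18.37%

18.37%


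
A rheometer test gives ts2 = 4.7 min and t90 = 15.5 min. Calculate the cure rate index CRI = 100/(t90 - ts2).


CRI = 100 / (t90 - ts2)
= 100 / (15.5 - 4.7)
= 100 / 10.8
= 9.26 min^-1

9.26 min^-1


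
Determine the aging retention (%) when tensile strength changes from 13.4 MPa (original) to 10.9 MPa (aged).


Retention = aged / original * 100
= 10.9 / 13.4 * 100
= 81.3%

81.3%


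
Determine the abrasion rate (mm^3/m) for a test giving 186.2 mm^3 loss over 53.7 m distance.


Rate = volume_loss / distance
= 186.2 / 53.7
= 3.467 mm^3/m

3.467 mm^3/m


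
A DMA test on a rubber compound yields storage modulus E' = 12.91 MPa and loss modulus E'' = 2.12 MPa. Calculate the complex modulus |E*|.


|E*| = sqrt(E'^2 + E''^2)
= sqrt(12.91^2 + 2.12^2)
= sqrt(166.6681 + 4.4944)
= 13.083 MPa

13.083 MPa


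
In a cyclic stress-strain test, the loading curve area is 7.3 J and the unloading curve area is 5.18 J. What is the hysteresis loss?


Hysteresis loss = loading - unloading
= 7.3 - 5.18
= 2.12 J

2.12 J


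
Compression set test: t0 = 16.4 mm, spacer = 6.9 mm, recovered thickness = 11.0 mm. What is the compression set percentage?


CS = (t0 - recovered) / (t0 - ts) * 100
= (16.4 - 11.0) / (16.4 - 6.9) * 100
= 5.4 / 9.5 * 100
= 56.8%

56.8%


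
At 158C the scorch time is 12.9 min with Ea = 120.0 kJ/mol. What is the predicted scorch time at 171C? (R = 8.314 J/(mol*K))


Convert temperatures: T1 = 158 + 273.15 = 431.15 K, T2 = 171 + 273.15 = 444.15 K
ts2_new = 12.9 * exp(120000 / 8.314 * (1/444.15 - 1/431.15))
1/T2 - 1/T1 = -6.7887e-05
ts2_new = 4.84 min

4.84 min


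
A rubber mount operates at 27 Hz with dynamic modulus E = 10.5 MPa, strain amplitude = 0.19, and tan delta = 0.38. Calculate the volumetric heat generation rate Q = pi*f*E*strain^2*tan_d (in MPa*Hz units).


Q = pi * f * E * strain^2 * tan_d
= pi * 27 * 10.5 * 0.19^2 * 0.38
= pi * 27 * 10.5 * 0.0361 * 0.38
= 12.2178

Q = 12.2178


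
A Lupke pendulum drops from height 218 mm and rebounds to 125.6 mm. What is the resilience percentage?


Resilience = h_rebound / h_drop * 100
= 125.6 / 218 * 100
= 57.6%

57.6%


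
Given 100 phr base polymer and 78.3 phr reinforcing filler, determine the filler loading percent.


Filler % = filler / (rubber + filler) * 100
= 78.3 / (100 + 78.3) * 100
= 78.3 / 178.3 * 100
= 43.91%

43.91%


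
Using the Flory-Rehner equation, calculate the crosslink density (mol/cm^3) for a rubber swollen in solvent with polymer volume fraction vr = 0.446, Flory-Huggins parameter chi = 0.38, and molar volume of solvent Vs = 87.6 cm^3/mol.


ln(1 - vr) = ln(1 - 0.446) = -0.5906
Numerator = -((-0.5906) + 0.446 + 0.38 * 0.446^2) = 0.0690
Denominator = 87.6 * (0.446^(1/3) - 0.446/2) = 47.3944
nu = 0.0690 / 47.3944 = 0.0015 mol/cm^3

0.0015 mol/cm^3


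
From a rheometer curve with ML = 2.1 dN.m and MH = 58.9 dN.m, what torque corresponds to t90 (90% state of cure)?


M90 = ML + 0.9 * (MH - ML)
M90 = 2.1 + 0.9 * (58.9 - 2.1)
M90 = 2.1 + 0.9 * 56.8
M90 = 53.22 dN.m

53.22 dN.m


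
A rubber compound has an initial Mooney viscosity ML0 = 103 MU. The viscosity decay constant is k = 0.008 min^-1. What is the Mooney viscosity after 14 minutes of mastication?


ML = ML0 * exp(-k * t)
ML = 103 * exp(-0.008 * 14)
ML = 103 * 0.8940
ML = 92.09 MU

92.09 MU


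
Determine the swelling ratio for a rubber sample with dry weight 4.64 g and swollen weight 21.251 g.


Q = W_swollen / W_dry
Q = 21.251 / 4.64
Q = 4.58

Q = 4.58


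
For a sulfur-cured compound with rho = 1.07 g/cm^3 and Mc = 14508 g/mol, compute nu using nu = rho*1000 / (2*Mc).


nu = rho * 1000 / (2 * Mc)
nu = 1.07 * 1000 / (2 * 14508)
nu = 1070.0 / 29016
nu = 0.0369 mol/L

0.0369 mol/L


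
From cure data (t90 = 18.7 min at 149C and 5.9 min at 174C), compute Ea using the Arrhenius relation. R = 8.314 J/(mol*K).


T1 = 422.15 K, T2 = 447.15 K
1/T1 - 1/T2 = 1.3244e-04
ln(t1/t2) = ln(18.7/5.9) = 1.1536
Ea = 8.314 * 1.1536 / 1.3244e-04 = 72415.9838 J/mol
Ea = 72.42 kJ/mol

72.42 kJ/mol


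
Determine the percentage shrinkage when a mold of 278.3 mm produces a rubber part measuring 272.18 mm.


Shrinkage = (mold - part) / mold * 100
= (278.3 - 272.18) / 278.3 * 100
= 6.12 / 278.3 * 100
= 2.2%

2.2%


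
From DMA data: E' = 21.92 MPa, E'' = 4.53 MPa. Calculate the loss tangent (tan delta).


tan delta = E'' / E'
= 4.53 / 21.92
= 0.2067

tan delta = 0.2067


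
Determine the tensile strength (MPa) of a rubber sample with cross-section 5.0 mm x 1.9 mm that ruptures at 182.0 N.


Area = width * thickness = 5.0 * 1.9 = 9.5 mm^2
TS = force / area = 182.0 / 9.5 = 19.16 MPa

19.16 MPa


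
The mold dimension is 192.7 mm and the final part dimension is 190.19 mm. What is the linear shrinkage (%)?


Shrinkage = (mold - part) / mold * 100
= (192.7 - 190.19) / 192.7 * 100
= 2.51 / 192.7 * 100
= 1.3%

1.3%


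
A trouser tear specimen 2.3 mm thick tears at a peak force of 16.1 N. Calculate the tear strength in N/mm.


Tear strength = force / thickness
= 16.1 / 2.3
= 7.0 N/mm

7.0 N/mm


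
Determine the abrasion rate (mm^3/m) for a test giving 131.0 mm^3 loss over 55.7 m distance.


Rate = volume_loss / distance
= 131.0 / 55.7
= 2.352 mm^3/m

2.352 mm^3/m


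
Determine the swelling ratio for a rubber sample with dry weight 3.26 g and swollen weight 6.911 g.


Q = W_swollen / W_dry
Q = 6.911 / 3.26
Q = 2.12

Q = 2.12


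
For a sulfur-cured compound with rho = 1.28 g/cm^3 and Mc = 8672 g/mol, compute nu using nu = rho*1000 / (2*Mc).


nu = rho * 1000 / (2 * Mc)
nu = 1.28 * 1000 / (2 * 8672)
nu = 1280.0 / 17344
nu = 0.0738 mol/L

0.0738 mol/L


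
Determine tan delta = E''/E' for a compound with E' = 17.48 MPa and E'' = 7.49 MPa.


tan delta = E'' / E'
= 7.49 / 17.48
= 0.4285

tan delta = 0.4285


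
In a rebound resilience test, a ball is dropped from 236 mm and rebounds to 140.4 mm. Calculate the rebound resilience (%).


Resilience = h_rebound / h_drop * 100
= 140.4 / 236 * 100
= 59.5%

59.5%


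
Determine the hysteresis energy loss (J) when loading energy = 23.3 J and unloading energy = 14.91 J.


Hysteresis loss = loading - unloading
= 23.3 - 14.91
= 8.39 J

8.39 J


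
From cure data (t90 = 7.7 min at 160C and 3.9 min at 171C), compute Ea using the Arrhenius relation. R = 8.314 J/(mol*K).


T1 = 433.15 K, T2 = 444.15 K
1/T1 - 1/T2 = 5.7177e-05
ln(t1/t2) = ln(7.7/3.9) = 0.6802
Ea = 8.314 * 0.6802 / 5.7177e-05 = 98912.2080 J/mol
Ea = 98.91 kJ/mol

98.91 kJ/mol


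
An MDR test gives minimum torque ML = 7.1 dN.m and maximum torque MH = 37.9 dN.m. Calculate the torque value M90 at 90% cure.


M90 = ML + 0.9 * (MH - ML)
M90 = 7.1 + 0.9 * (37.9 - 7.1)
M90 = 7.1 + 0.9 * 30.8
M90 = 34.82 dN.m

34.82 dN.m


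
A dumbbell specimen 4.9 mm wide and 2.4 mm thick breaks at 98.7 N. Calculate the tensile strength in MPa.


Area = width * thickness = 4.9 * 2.4 = 11.76 mm^2
TS = force / area = 98.7 / 11.76 = 8.39 MPa

8.39 MPa


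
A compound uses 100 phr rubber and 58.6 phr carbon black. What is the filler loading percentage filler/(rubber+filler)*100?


Filler % = filler / (rubber + filler) * 100
= 58.6 / (100 + 58.6) * 100
= 58.6 / 158.6 * 100
= 36.95%

36.95%


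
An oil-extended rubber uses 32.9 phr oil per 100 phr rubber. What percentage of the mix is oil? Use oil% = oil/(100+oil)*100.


Oil % = oil / (100 + oil) * 100
= 32.9 / (100 + 32.9) * 100
= 32.9 / 132.9 * 100
= 24.76%

24.76%


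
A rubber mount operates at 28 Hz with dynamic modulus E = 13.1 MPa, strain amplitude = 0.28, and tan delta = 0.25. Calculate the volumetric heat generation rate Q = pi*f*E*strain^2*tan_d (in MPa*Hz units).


Q = pi * f * E * strain^2 * tan_d
= pi * 28 * 13.1 * 0.28^2 * 0.25
= pi * 28 * 13.1 * 0.0784 * 0.25
= 22.5858

Q = 22.5858


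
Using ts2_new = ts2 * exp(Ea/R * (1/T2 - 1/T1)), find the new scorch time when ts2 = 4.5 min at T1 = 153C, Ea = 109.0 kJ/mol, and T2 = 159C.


Convert temperatures: T1 = 153 + 273.15 = 426.15 K, T2 = 159 + 273.15 = 432.15 K
ts2_new = 4.5 * exp(109000 / 8.314 * (1/432.15 - 1/426.15))
1/T2 - 1/T1 = -3.2580e-05
ts2_new = 2.94 min

2.94 min


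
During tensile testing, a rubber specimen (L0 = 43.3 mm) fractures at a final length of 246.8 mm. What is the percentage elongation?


Elongation = (Lf - L0) / L0 * 100
= (246.8 - 43.3) / 43.3 * 100
= 203.5 / 43.3 * 100
= 470.0%

470.0%


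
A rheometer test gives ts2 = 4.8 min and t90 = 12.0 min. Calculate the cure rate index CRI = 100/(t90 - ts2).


CRI = 100 / (t90 - ts2)
= 100 / (12.0 - 4.8)
= 100 / 7.2
= 13.89 min^-1

13.89 min^-1


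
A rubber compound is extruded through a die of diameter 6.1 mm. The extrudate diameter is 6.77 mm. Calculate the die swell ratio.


Die swell ratio = D_extrudate / D_die
= 6.77 / 6.1
= 1.11

Die swell = 1.11


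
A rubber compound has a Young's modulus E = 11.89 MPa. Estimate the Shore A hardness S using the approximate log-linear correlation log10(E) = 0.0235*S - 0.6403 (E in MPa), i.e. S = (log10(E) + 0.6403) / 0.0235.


log10(E) = 0.0235*S - 0.6403  =>  S = (log10(E) + 0.6403) / 0.0235
log10(11.89) = 1.075182
S = (1.075182 + 0.6403) / 0.0235 = 1.715482 / 0.0235
S = 73.0

Shore A = 73.0


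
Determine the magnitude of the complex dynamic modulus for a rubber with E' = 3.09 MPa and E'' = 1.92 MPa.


|E*| = sqrt(E'^2 + E''^2)
= sqrt(3.09^2 + 1.92^2)
= sqrt(9.5481 + 3.6864)
= 3.638 MPa

3.638 MPa


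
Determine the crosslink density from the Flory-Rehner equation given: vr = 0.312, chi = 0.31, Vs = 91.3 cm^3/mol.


ln(1 - vr) = ln(1 - 0.312) = -0.3740
Numerator = -((-0.3740) + 0.312 + 0.31 * 0.312^2) = 0.0318
Denominator = 91.3 * (0.312^(1/3) - 0.312/2) = 47.6807
nu = 0.0318 / 47.6807 = 6.6672e-04 mol/cm^3

6.6672e-04 mol/cm^3


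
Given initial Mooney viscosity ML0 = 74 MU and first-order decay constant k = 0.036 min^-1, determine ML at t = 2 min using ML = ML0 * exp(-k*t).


ML = ML0 * exp(-k * t)
ML = 74 * exp(-0.036 * 2)
ML = 74 * 0.9305
ML = 68.86 MU

68.86 MU


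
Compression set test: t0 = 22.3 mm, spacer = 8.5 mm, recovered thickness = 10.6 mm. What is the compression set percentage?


CS = (t0 - recovered) / (t0 - ts) * 100
= (22.3 - 10.6) / (22.3 - 8.5) * 100
= 11.7 / 13.8 * 100
= 84.8%

84.8%


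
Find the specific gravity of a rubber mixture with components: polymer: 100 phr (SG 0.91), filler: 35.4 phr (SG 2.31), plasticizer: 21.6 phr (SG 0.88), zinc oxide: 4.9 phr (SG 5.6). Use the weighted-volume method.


Sum of weights = 161.9
Volume contributions:
  polymer: 100/0.91 = 109.8901
  filler: 35.4/2.31 = 15.3247
  plasticizer: 21.6/0.88 = 24.5455
  zinc oxide: 4.9/5.6 = 0.8750
Sum of volumes = 150.6352
SG = 161.9 / 150.6352 = 1.075

SG = 1.075


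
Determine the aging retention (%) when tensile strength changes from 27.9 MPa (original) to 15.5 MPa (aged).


Retention = aged / original * 100
= 15.5 / 27.9 * 100
= 55.6%

55.6%


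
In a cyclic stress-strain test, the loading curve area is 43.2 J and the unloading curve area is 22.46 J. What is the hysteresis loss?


Hysteresis loss = loading - unloading
= 43.2 - 22.46
= 20.74 J

20.74 J


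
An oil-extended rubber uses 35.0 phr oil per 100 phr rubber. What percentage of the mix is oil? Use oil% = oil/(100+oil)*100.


Oil % = oil / (100 + oil) * 100
= 35.0 / (100 + 35.0) * 100
= 35.0 / 135.0 * 100
= 25.93%

25.93%


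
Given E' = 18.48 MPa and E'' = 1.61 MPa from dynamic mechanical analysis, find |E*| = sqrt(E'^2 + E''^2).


|E*| = sqrt(E'^2 + E''^2)
= sqrt(18.48^2 + 1.61^2)
= sqrt(341.5104 + 2.5921)
= 18.55 MPa

18.55 MPa


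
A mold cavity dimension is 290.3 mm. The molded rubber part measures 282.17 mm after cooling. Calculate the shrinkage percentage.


Shrinkage = (mold - part) / mold * 100
= (290.3 - 282.17) / 290.3 * 100
= 8.13 / 290.3 * 100
= 2.8%

2.8%


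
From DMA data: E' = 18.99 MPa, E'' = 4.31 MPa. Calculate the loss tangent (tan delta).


tan delta = E'' / E'
= 4.31 / 18.99
= 0.227

tan delta = 0.227


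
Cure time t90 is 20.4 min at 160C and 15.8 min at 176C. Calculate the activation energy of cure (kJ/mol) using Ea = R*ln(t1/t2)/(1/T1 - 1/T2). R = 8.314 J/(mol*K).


T1 = 433.15 K, T2 = 449.15 K
1/T1 - 1/T2 = 8.2241e-05
ln(t1/t2) = ln(20.4/15.8) = 0.2555
Ea = 8.314 * 0.2555 / 8.2241e-05 = 25831.7061 J/mol
Ea = 25.83 kJ/mol

25.83 kJ/mol


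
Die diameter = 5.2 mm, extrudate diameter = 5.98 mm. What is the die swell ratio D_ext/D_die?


Die swell ratio = D_extrudate / D_die
= 5.98 / 5.2
= 1.15

Die swell = 1.15


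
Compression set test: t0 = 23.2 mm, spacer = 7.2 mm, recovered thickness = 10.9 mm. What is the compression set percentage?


CS = (t0 - recovered) / (t0 - ts) * 100
= (23.2 - 10.9) / (23.2 - 7.2) * 100
= 12.3 / 16.0 * 100
= 76.9%

76.9%


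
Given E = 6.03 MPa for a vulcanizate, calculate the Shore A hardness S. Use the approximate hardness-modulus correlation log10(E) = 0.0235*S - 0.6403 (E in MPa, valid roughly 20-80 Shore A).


log10(E) = 0.0235*S - 0.6403  =>  S = (log10(E) + 0.6403) / 0.0235
log10(6.03) = 0.780317
S = (0.780317 + 0.6403) / 0.0235 = 1.420617 / 0.0235
S = 60.5

Shore A = 60.5


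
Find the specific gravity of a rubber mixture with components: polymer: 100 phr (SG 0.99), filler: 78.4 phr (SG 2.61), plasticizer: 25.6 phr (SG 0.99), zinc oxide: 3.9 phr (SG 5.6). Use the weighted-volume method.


Sum of weights = 207.9
Volume contributions:
  polymer: 100/0.99 = 101.0101
  filler: 78.4/2.61 = 30.0383
  plasticizer: 25.6/0.99 = 25.8586
  zinc oxide: 3.9/5.6 = 0.6964
Sum of volumes = 157.6034
SG = 207.9 / 157.6034 = 1.319

SG = 1.319


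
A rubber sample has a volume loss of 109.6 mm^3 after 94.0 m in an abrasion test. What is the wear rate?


Rate = volume_loss / distance
= 109.6 / 94.0
= 1.166 mm^3/m

1.166 mm^3/m


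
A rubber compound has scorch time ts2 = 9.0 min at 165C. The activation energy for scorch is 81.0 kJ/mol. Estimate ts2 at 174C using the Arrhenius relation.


Convert temperatures: T1 = 165 + 273.15 = 438.15 K, T2 = 174 + 273.15 = 447.15 K
ts2_new = 9.0 * exp(81000 / 8.314 * (1/447.15 - 1/438.15))
1/T2 - 1/T1 = -4.5937e-05
ts2_new = 5.75 min

5.75 min


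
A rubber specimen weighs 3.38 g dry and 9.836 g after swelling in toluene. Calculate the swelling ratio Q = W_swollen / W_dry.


Q = W_swollen / W_dry
Q = 9.836 / 3.38
Q = 2.91

Q = 2.91


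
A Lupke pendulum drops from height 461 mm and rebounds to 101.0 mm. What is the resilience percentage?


Resilience = h_rebound / h_drop * 100
= 101.0 / 461 * 100
= 21.9%

21.9%


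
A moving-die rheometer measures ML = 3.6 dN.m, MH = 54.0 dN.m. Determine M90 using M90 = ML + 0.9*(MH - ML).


M90 = ML + 0.9 * (MH - ML)
M90 = 3.6 + 0.9 * (54.0 - 3.6)
M90 = 3.6 + 0.9 * 50.4
M90 = 48.96 dN.m

48.96 dN.m


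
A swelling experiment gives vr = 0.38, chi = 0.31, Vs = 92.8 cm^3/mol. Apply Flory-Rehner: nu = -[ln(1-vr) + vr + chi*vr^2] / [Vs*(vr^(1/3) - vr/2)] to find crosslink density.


ln(1 - vr) = ln(1 - 0.38) = -0.4780
Numerator = -((-0.4780) + 0.38 + 0.31 * 0.38^2) = 0.0533
Denominator = 92.8 * (0.38^(1/3) - 0.38/2) = 49.5845
nu = 0.0533 / 49.5845 = 0.0011 mol/cm^3

0.0011 mol/cm^3


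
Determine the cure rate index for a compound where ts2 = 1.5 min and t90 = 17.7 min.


CRI = 100 / (t90 - ts2)
= 100 / (17.7 - 1.5)
= 100 / 16.2
= 6.17 min^-1

6.17 min^-1


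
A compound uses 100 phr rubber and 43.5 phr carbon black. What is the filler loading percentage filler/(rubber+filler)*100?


Filler % = filler / (rubber + filler) * 100
= 43.5 / (100 + 43.5) * 100
= 43.5 / 143.5 * 100
= 30.31%

30.31%


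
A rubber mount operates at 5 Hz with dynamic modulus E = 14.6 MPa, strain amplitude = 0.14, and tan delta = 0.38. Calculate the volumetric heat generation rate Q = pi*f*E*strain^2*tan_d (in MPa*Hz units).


Q = pi * f * E * strain^2 * tan_d
= pi * 5 * 14.6 * 0.14^2 * 0.38
= pi * 5 * 14.6 * 0.0196 * 0.38
= 1.7081

Q = 1.7081


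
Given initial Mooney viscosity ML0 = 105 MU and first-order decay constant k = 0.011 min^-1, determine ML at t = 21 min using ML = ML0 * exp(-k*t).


ML = ML0 * exp(-k * t)
ML = 105 * exp(-0.011 * 21)
ML = 105 * 0.7937
ML = 83.34 MU

83.34 MU


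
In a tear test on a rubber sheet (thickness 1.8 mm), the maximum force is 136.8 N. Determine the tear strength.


Tear strength = force / thickness
= 136.8 / 1.8
= 76.0 N/mm

76.0 N/mm


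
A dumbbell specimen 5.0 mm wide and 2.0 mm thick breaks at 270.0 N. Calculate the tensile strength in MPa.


Area = width * thickness = 5.0 * 2.0 = 10.0 mm^2
TS = force / area = 270.0 / 10.0 = 27.0 MPa

27.0 MPa


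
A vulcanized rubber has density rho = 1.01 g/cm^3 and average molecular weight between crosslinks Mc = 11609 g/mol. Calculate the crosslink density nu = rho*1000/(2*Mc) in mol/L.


nu = rho * 1000 / (2 * Mc)
nu = 1.01 * 1000 / (2 * 11609)
nu = 1010.0 / 23218
nu = 0.0435 mol/L

0.0435 mol/L


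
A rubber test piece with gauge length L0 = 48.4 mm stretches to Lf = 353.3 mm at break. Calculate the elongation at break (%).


Elongation = (Lf - L0) / L0 * 100
= (353.3 - 48.4) / 48.4 * 100
= 304.9 / 48.4 * 100
= 630.0%

630.0%


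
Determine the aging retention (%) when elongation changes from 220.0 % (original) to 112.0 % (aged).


Retention = aged / original * 100
= 112.0 / 220.0 * 100
= 50.9%

50.9%


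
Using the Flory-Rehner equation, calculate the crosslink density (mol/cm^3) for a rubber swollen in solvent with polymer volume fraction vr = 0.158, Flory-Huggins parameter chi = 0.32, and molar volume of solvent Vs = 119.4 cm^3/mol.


ln(1 - vr) = ln(1 - 0.158) = -0.1720
Numerator = -((-0.1720) + 0.158 + 0.32 * 0.158^2) = 0.0060
Denominator = 119.4 * (0.158^(1/3) - 0.158/2) = 55.1165
nu = 0.0060 / 55.1165 = 1.0862e-04 mol/cm^3

1.0862e-04 mol/cm^3


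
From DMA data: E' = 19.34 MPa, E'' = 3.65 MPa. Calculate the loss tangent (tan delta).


tan delta = E'' / E'
= 3.65 / 19.34
= 0.1887

tan delta = 0.1887


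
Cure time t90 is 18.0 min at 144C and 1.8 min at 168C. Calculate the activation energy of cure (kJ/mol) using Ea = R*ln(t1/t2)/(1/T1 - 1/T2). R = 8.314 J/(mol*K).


T1 = 417.15 K, T2 = 441.15 K
1/T1 - 1/T2 = 1.3042e-04
ln(t1/t2) = ln(18.0/1.8) = 2.3026
Ea = 8.314 * 2.3026 / 1.3042e-04 = 146788.8265 J/mol
Ea = 146.79 kJ/mol

146.79 kJ/mol


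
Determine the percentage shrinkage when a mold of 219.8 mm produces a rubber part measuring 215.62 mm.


Shrinkage = (mold - part) / mold * 100
= (219.8 - 215.62) / 219.8 * 100
= 4.18 / 219.8 * 100
= 1.9%

1.9%


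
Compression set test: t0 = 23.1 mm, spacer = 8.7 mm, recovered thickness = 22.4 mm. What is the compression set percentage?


CS = (t0 - recovered) / (t0 - ts) * 100
= (23.1 - 22.4) / (23.1 - 8.7) * 100
= 0.7 / 14.4 * 100
= 4.9%

4.9%


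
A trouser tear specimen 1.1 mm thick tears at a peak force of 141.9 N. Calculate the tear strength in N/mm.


Tear strength = force / thickness
= 141.9 / 1.1
= 129.0 N/mm

129.0 N/mm


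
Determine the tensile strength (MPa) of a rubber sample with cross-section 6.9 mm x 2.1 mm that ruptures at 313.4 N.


Area = width * thickness = 6.9 * 2.1 = 14.49 mm^2
TS = force / area = 313.4 / 14.49 = 21.63 MPa

21.63 MPa


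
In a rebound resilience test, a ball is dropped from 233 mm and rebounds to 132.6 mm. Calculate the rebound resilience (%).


Resilience = h_rebound / h_drop * 100
= 132.6 / 233 * 100
= 56.9%

56.9%


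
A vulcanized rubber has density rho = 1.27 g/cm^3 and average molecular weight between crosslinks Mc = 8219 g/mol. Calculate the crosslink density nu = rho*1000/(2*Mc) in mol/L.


nu = rho * 1000 / (2 * Mc)
nu = 1.27 * 1000 / (2 * 8219)
nu = 1270.0 / 16438
nu = 0.0773 mol/L

0.0773 mol/L


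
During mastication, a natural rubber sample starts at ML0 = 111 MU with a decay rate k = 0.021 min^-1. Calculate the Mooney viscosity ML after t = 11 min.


ML = ML0 * exp(-k * t)
ML = 111 * exp(-0.021 * 11)
ML = 111 * 0.7937
ML = 88.11 MU

88.11 MU


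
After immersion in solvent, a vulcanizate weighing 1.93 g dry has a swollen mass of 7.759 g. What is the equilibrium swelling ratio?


Q = W_swollen / W_dry
Q = 7.759 / 1.93
Q = 4.02

Q = 4.02


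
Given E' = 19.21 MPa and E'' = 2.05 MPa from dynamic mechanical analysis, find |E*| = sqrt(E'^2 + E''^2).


|E*| = sqrt(E'^2 + E''^2)
= sqrt(19.21^2 + 2.05^2)
= sqrt(369.0241 + 4.2025)
= 19.319 MPa

19.319 MPa


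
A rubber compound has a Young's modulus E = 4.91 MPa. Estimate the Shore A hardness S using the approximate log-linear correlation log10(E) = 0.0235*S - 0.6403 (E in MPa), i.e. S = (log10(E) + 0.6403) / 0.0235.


log10(E) = 0.0235*S - 0.6403  =>  S = (log10(E) + 0.6403) / 0.0235
log10(4.91) = 0.691081
S = (0.691081 + 0.6403) / 0.0235 = 1.331381 / 0.0235
S = 56.7

Shore A = 56.7


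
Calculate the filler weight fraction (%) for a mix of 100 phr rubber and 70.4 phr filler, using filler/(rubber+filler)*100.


Filler % = filler / (rubber + filler) * 100
= 70.4 / (100 + 70.4) * 100
= 70.4 / 170.4 * 100
= 41.31%

41.31%


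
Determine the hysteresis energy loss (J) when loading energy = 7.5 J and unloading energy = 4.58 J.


Hysteresis loss = loading - unloading
= 7.5 - 4.58
= 2.92 J

2.92 J


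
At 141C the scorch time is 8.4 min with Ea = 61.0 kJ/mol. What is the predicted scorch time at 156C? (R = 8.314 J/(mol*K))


Convert temperatures: T1 = 141 + 273.15 = 414.15 K, T2 = 156 + 273.15 = 429.15 K
ts2_new = 8.4 * exp(61000 / 8.314 * (1/429.15 - 1/414.15))
1/T2 - 1/T1 = -8.4397e-05
ts2_new = 4.52 min

4.52 min


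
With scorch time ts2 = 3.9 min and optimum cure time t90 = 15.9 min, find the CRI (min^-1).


CRI = 100 / (t90 - ts2)
= 100 / (15.9 - 3.9)
= 100 / 12.0
= 8.33 min^-1

8.33 min^-1


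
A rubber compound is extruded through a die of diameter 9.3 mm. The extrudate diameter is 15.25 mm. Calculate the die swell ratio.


Die swell ratio = D_extrudate / D_die
= 15.25 / 9.3
= 1.64

Die swell = 1.64


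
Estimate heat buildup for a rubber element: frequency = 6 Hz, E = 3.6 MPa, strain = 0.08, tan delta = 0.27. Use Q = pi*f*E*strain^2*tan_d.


Q = pi * f * E * strain^2 * tan_d
= pi * 6 * 3.6 * 0.08^2 * 0.27
= pi * 6 * 3.6 * 0.0064 * 0.27
= 0.1173

Q = 0.1173


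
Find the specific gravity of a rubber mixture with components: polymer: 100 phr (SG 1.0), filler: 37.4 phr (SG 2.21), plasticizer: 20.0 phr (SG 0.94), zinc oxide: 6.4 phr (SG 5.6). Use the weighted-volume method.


Sum of weights = 163.8
Volume contributions:
  polymer: 100/1.0 = 100.0000
  filler: 37.4/2.21 = 16.9231
  plasticizer: 20.0/0.94 = 21.2766
  zinc oxide: 6.4/5.6 = 1.1429
Sum of volumes = 139.3425
SG = 163.8 / 139.3425 = 1.176

SG = 1.176


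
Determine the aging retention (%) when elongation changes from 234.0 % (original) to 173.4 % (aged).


Retention = aged / original * 100
= 173.4 / 234.0 * 100
= 74.1%

74.1%


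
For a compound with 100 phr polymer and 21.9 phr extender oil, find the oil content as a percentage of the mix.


Oil % = oil / (100 + oil) * 100
= 21.9 / (100 + 21.9) * 100
= 21.9 / 121.9 * 100
= 17.97%

17.97%


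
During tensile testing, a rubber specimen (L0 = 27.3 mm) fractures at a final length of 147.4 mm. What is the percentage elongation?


Elongation = (Lf - L0) / L0 * 100
= (147.4 - 27.3) / 27.3 * 100
= 120.1 / 27.3 * 100
= 439.9%

439.9%


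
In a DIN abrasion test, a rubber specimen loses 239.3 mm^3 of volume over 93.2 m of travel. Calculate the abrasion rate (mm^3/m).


Rate = volume_loss / distance
= 239.3 / 93.2
= 2.568 mm^3/m

2.568 mm^3/m


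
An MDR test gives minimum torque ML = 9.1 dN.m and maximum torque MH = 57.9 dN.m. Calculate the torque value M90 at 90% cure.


M90 = ML + 0.9 * (MH - ML)
M90 = 9.1 + 0.9 * (57.9 - 9.1)
M90 = 9.1 + 0.9 * 48.8
M90 = 53.02 dN.m

53.02 dN.m


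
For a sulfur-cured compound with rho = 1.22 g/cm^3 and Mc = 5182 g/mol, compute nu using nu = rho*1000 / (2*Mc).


nu = rho * 1000 / (2 * Mc)
nu = 1.22 * 1000 / (2 * 5182)
nu = 1220.0 / 10364
nu = 0.1177 mol/L

0.1177 mol/L


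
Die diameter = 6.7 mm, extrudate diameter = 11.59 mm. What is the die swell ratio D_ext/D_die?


Die swell ratio = D_extrudate / D_die
= 11.59 / 6.7
= 1.73

Die swell = 1.73


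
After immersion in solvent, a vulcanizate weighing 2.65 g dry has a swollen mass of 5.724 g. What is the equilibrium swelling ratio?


Q = W_swollen / W_dry
Q = 5.724 / 2.65
Q = 2.16

Q = 2.16


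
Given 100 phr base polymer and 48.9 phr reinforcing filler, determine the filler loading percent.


Filler % = filler / (rubber + filler) * 100
= 48.9 / (100 + 48.9) * 100
= 48.9 / 148.9 * 100
= 32.84%

32.84%


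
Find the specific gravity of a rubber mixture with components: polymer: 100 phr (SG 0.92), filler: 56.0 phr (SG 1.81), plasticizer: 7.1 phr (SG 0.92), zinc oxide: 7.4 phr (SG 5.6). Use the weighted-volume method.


Sum of weights = 170.5
Volume contributions:
  polymer: 100/0.92 = 108.6957
  filler: 56.0/1.81 = 30.9392
  plasticizer: 7.1/0.92 = 7.7174
  zinc oxide: 7.4/5.6 = 1.3214
Sum of volumes = 148.6737
SG = 170.5 / 148.6737 = 1.147

SG = 1.147


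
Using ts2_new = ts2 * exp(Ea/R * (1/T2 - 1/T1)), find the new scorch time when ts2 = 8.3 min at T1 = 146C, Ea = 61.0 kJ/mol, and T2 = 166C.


Convert temperatures: T1 = 146 + 273.15 = 419.15 K, T2 = 166 + 273.15 = 439.15 K
ts2_new = 8.3 * exp(61000 / 8.314 * (1/439.15 - 1/419.15))
1/T2 - 1/T1 = -1.0865e-04
ts2_new = 3.74 min

3.74 min


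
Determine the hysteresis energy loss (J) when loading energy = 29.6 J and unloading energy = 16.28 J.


Hysteresis loss = loading - unloading
= 29.6 - 16.28
= 13.32 J

13.32 J


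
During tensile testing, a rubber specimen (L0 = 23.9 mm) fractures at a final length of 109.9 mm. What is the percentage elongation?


Elongation = (Lf - L0) / L0 * 100
= (109.9 - 23.9) / 23.9 * 100
= 86.0 / 23.9 * 100
= 359.8%

359.8%


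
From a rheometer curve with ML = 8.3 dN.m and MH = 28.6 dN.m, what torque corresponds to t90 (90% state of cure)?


M90 = ML + 0.9 * (MH - ML)
M90 = 8.3 + 0.9 * (28.6 - 8.3)
M90 = 8.3 + 0.9 * 20.3
M90 = 26.57 dN.m

26.57 dN.m


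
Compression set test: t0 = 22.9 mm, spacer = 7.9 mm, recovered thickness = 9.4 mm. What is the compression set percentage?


CS = (t0 - recovered) / (t0 - ts) * 100
= (22.9 - 9.4) / (22.9 - 7.9) * 100
= 13.5 / 15.0 * 100
= 90.0%

90.0%


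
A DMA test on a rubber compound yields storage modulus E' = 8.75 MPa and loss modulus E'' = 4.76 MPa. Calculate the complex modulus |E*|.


|E*| = sqrt(E'^2 + E''^2)
= sqrt(8.75^2 + 4.76^2)
= sqrt(76.5625 + 22.6576)
= 9.961 MPa

9.961 MPa


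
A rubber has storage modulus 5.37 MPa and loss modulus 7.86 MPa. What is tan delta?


tan delta = E'' / E'
= 7.86 / 5.37
= 1.4637

tan delta = 1.4637


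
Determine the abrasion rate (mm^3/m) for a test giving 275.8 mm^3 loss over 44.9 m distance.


Rate = volume_loss / distance
= 275.8 / 44.9
= 6.143 mm^3/m

6.143 mm^3/m


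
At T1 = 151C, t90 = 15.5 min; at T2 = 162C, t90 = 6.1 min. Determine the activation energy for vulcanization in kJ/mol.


T1 = 424.15 K, T2 = 435.15 K
1/T1 - 1/T2 = 5.9598e-05
ln(t1/t2) = ln(15.5/6.1) = 0.9326
Ea = 8.314 * 0.9326 / 5.9598e-05 = 130091.3750 J/mol
Ea = 130.09 kJ/mol

130.09 kJ/mol


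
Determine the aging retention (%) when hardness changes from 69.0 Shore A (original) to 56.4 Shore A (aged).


Retention = aged / original * 100
= 56.4 / 69.0 * 100
= 81.7%

81.7%


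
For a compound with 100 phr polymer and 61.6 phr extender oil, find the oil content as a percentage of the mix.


Oil % = oil / (100 + oil) * 100
= 61.6 / (100 + 61.6) * 100
= 61.6 / 161.6 * 100
= 38.12%

38.12%


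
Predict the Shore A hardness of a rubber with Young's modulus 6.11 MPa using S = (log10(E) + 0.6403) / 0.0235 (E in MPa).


log10(E) = 0.0235*S - 0.6403  =>  S = (log10(E) + 0.6403) / 0.0235
log10(6.11) = 0.786041
S = (0.786041 + 0.6403) / 0.0235 = 1.426341 / 0.0235
S = 60.7

Shore A = 60.7


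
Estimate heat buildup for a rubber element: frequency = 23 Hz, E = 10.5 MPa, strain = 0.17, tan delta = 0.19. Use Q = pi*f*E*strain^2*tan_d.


Q = pi * f * E * strain^2 * tan_d
= pi * 23 * 10.5 * 0.17^2 * 0.19
= pi * 23 * 10.5 * 0.0289 * 0.19
= 4.1660

Q = 4.1660


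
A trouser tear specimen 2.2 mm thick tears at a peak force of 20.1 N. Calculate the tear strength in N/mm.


Tear strength = force / thickness
= 20.1 / 2.2
= 9.14 N/mm

9.14 N/mm


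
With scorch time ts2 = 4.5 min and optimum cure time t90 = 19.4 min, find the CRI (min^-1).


CRI = 100 / (t90 - ts2)
= 100 / (19.4 - 4.5)
= 100 / 14.9
= 6.71 min^-1

6.71 min^-1


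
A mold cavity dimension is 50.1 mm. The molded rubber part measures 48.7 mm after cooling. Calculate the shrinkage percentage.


Shrinkage = (mold - part) / mold * 100
= (50.1 - 48.7) / 50.1 * 100
= 1.4 / 50.1 * 100
= 2.79%

2.79%


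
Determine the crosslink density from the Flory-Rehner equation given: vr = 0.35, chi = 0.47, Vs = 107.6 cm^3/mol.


ln(1 - vr) = ln(1 - 0.35) = -0.4308
Numerator = -((-0.4308) + 0.35 + 0.47 * 0.35^2) = 0.0232
Denominator = 107.6 * (0.35^(1/3) - 0.35/2) = 56.9989
nu = 0.0232 / 56.9989 = 4.0716e-04 mol/cm^3

4.0716e-04 mol/cm^3


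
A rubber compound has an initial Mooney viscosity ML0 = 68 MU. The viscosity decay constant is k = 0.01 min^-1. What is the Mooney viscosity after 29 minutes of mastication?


ML = ML0 * exp(-k * t)
ML = 68 * exp(-0.01 * 29)
ML = 68 * 0.7483
ML = 50.88 MU

50.88 MU


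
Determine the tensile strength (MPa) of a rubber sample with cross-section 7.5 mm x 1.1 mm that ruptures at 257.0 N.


Area = width * thickness = 7.5 * 1.1 = 8.25 mm^2
TS = force / area = 257.0 / 8.25 = 31.15 MPa

31.15 MPa


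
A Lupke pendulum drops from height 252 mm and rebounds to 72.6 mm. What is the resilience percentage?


Resilience = h_rebound / h_drop * 100
= 72.6 / 252 * 100
= 28.8%

28.8%


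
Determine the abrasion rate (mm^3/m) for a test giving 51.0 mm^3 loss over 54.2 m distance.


Rate = volume_loss / distance
= 51.0 / 54.2
= 0.941 mm^3/m

0.941 mm^3/m


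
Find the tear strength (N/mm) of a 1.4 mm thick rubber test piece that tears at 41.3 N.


Tear strength = force / thickness
= 41.3 / 1.4
= 29.5 N/mm

29.5 N/mm


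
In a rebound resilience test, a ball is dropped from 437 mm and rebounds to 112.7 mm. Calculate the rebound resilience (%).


Resilience = h_rebound / h_drop * 100
= 112.7 / 437 * 100
= 25.8%

25.8%


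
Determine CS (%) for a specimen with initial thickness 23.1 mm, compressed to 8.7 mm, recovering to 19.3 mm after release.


CS = (t0 - recovered) / (t0 - ts) * 100
= (23.1 - 19.3) / (23.1 - 8.7) * 100
= 3.8 / 14.4 * 100
= 26.4%

26.4%


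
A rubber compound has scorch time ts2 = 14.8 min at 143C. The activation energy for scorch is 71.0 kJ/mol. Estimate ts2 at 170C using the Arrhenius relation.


Convert temperatures: T1 = 143 + 273.15 = 416.15 K, T2 = 170 + 273.15 = 443.15 K
ts2_new = 14.8 * exp(71000 / 8.314 * (1/443.15 - 1/416.15))
1/T2 - 1/T1 = -1.4641e-04
ts2_new = 4.24 min

4.24 min


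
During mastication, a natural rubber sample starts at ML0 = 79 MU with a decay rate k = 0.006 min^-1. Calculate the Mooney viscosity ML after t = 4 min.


ML = ML0 * exp(-k * t)
ML = 79 * exp(-0.006 * 4)
ML = 79 * 0.9763
ML = 77.13 MU

77.13 MU


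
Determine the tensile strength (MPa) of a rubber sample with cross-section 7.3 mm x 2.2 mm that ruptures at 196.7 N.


Area = width * thickness = 7.3 * 2.2 = 16.06 mm^2
TS = force / area = 196.7 / 16.06 = 12.25 MPa

12.25 MPa


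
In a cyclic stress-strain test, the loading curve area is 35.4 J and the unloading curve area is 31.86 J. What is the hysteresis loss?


Hysteresis loss = loading - unloading
= 35.4 - 31.86
= 3.54 J

3.54 J


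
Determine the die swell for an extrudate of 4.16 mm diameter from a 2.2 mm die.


Die swell ratio = D_extrudate / D_die
= 4.16 / 2.2
= 1.891

Die swell = 1.891


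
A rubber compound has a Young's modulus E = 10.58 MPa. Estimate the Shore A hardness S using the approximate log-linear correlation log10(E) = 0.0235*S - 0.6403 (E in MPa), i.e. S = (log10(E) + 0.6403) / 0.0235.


log10(E) = 0.0235*S - 0.6403  =>  S = (log10(E) + 0.6403) / 0.0235
log10(10.58) = 1.024486
S = (1.024486 + 0.6403) / 0.0235 = 1.664786 / 0.0235
S = 70.8

Shore A = 70.8


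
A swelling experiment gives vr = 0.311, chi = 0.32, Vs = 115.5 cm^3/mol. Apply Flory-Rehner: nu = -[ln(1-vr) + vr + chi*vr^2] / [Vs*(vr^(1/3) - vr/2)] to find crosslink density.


ln(1 - vr) = ln(1 - 0.311) = -0.3725
Numerator = -((-0.3725) + 0.311 + 0.32 * 0.311^2) = 0.0306
Denominator = 115.5 * (0.311^(1/3) - 0.311/2) = 60.2930
nu = 0.0306 / 60.2930 = 5.0691e-04 mol/cm^3

5.0691e-04 mol/cm^3


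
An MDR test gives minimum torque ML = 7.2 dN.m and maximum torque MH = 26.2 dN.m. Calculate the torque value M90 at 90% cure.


M90 = ML + 0.9 * (MH - ML)
M90 = 7.2 + 0.9 * (26.2 - 7.2)
M90 = 7.2 + 0.9 * 19.0
M90 = 24.3 dN.m

24.3 dN.m


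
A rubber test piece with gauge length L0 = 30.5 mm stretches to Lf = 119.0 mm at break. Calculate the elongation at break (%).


Elongation = (Lf - L0) / L0 * 100
= (119.0 - 30.5) / 30.5 * 100
= 88.5 / 30.5 * 100
= 290.2%

290.2%


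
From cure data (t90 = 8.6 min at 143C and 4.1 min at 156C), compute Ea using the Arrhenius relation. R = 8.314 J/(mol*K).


T1 = 416.15 K, T2 = 429.15 K
1/T1 - 1/T2 = 7.2792e-05
ln(t1/t2) = ln(8.6/4.1) = 0.7408
Ea = 8.314 * 0.7408 / 7.2792e-05 = 84608.1376 J/mol
Ea = 84.61 kJ/mol

84.61 kJ/mol


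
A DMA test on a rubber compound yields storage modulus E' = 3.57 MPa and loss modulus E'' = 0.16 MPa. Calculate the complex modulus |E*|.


|E*| = sqrt(E'^2 + E''^2)
= sqrt(3.57^2 + 0.16^2)
= sqrt(12.7449 + 0.0256)
= 3.574 MPa

3.574 MPa


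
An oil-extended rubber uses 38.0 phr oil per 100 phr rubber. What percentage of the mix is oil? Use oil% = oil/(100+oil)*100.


Oil % = oil / (100 + oil) * 100
= 38.0 / (100 + 38.0) * 100
= 38.0 / 138.0 * 100
= 27.54%

27.54%


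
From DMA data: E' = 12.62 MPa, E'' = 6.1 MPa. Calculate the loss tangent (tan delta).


tan delta = E'' / E'
= 6.1 / 12.62
= 0.4834

tan delta = 0.4834


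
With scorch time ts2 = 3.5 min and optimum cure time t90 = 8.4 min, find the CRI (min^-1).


CRI = 100 / (t90 - ts2)
= 100 / (8.4 - 3.5)
= 100 / 4.9
= 20.41 min^-1

20.41 min^-1


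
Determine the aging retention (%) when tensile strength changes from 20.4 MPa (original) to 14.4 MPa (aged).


Retention = aged / original * 100
= 14.4 / 20.4 * 100
= 70.6%

70.6%


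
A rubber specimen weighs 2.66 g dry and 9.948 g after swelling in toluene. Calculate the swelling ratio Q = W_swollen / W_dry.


Q = W_swollen / W_dry
Q = 9.948 / 2.66
Q = 3.74

Q = 3.74


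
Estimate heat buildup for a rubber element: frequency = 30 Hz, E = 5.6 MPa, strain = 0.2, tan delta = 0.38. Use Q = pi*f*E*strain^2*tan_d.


Q = pi * f * E * strain^2 * tan_d
= pi * 30 * 5.6 * 0.2^2 * 0.38
= pi * 30 * 5.6 * 0.0400 * 0.38
= 8.0224

Q = 8.0224


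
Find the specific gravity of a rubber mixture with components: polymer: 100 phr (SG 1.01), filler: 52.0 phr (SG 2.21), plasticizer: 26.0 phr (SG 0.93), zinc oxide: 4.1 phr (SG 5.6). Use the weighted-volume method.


Sum of weights = 182.1
Volume contributions:
  polymer: 100/1.01 = 99.0099
  filler: 52.0/2.21 = 23.5294
  plasticizer: 26.0/0.93 = 27.9570
  zinc oxide: 4.1/5.6 = 0.7321
Sum of volumes = 151.2284
SG = 182.1 / 151.2284 = 1.204

SG = 1.204


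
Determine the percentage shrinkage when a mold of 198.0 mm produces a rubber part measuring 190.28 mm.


Shrinkage = (mold - part) / mold * 100
= (198.0 - 190.28) / 198.0 * 100
= 7.72 / 198.0 * 100
= 3.9%

3.9%


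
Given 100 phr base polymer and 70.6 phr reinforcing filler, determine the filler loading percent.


Filler % = filler / (rubber + filler) * 100
= 70.6 / (100 + 70.6) * 100
= 70.6 / 170.6 * 100
= 41.38%

41.38%


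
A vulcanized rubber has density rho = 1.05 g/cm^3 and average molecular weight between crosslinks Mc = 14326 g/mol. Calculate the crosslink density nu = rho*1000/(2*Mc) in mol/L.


nu = rho * 1000 / (2 * Mc)
nu = 1.05 * 1000 / (2 * 14326)
nu = 1050.0 / 28652
nu = 0.0366 mol/L

0.0366 mol/L


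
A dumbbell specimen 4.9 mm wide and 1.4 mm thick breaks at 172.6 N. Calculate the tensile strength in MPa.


Area = width * thickness = 4.9 * 1.4 = 6.86 mm^2
TS = force / area = 172.6 / 6.86 = 25.16 MPa

25.16 MPa


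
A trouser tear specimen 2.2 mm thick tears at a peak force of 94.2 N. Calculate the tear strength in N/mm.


Tear strength = force / thickness
= 94.2 / 2.2
= 42.82 N/mm

42.82 N/mm


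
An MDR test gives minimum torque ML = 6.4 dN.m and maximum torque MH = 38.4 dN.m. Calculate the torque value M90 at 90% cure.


M90 = ML + 0.9 * (MH - ML)
M90 = 6.4 + 0.9 * (38.4 - 6.4)
M90 = 6.4 + 0.9 * 32.0
M90 = 35.2 dN.m

35.2 dN.m


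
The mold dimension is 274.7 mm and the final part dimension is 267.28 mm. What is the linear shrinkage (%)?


Shrinkage = (mold - part) / mold * 100
= (274.7 - 267.28) / 274.7 * 100
= 7.42 / 274.7 * 100
= 2.7%

2.7%


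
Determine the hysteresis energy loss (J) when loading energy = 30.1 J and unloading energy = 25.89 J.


Hysteresis loss = loading - unloading
= 30.1 - 25.89
= 4.21 J

4.21 J


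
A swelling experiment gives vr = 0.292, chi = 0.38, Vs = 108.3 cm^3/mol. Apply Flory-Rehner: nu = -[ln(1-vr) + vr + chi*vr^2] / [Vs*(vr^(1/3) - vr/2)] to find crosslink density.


ln(1 - vr) = ln(1 - 0.292) = -0.3453
Numerator = -((-0.3453) + 0.292 + 0.38 * 0.292^2) = 0.0209
Denominator = 108.3 * (0.292^(1/3) - 0.292/2) = 56.0375
nu = 0.0209 / 56.0375 = 3.7316e-04 mol/cm^3

3.7316e-04 mol/cm^3


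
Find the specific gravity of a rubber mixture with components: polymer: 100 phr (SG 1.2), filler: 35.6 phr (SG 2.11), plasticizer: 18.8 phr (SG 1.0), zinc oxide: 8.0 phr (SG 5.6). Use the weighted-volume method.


Sum of weights = 162.4
Volume contributions:
  polymer: 100/1.2 = 83.3333
  filler: 35.6/2.11 = 16.8720
  plasticizer: 18.8/1.0 = 18.8000
  zinc oxide: 8.0/5.6 = 1.4286
Sum of volumes = 120.4339
SG = 162.4 / 120.4339 = 1.348

SG = 1.348


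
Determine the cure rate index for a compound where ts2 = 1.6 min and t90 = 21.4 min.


CRI = 100 / (t90 - ts2)
= 100 / (21.4 - 1.6)
= 100 / 19.8
= 5.05 min^-1

5.05 min^-1


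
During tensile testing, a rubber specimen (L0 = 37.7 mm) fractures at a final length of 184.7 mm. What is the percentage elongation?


Elongation = (Lf - L0) / L0 * 100
= (184.7 - 37.7) / 37.7 * 100
= 147.0 / 37.7 * 100
= 389.9%

389.9%


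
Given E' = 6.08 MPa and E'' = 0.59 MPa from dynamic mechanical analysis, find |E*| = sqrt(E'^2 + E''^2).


|E*| = sqrt(E'^2 + E''^2)
= sqrt(6.08^2 + 0.59^2)
= sqrt(36.9664 + 0.3481)
= 6.109 MPa

6.109 MPa


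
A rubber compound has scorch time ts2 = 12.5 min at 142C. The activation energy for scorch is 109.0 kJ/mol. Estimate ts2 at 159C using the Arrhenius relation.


Convert temperatures: T1 = 142 + 273.15 = 415.15 K, T2 = 159 + 273.15 = 432.15 K
ts2_new = 12.5 * exp(109000 / 8.314 * (1/432.15 - 1/415.15))
1/T2 - 1/T1 = -9.4757e-05
ts2_new = 3.61 min

3.61 min


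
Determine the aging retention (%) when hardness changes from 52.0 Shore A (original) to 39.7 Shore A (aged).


Retention = aged / original * 100
= 39.7 / 52.0 * 100
= 76.3%

76.3%


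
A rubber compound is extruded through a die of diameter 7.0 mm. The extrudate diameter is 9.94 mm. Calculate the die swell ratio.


Die swell ratio = D_extrudate / D_die
= 9.94 / 7.0
= 1.42

Die swell = 1.42
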